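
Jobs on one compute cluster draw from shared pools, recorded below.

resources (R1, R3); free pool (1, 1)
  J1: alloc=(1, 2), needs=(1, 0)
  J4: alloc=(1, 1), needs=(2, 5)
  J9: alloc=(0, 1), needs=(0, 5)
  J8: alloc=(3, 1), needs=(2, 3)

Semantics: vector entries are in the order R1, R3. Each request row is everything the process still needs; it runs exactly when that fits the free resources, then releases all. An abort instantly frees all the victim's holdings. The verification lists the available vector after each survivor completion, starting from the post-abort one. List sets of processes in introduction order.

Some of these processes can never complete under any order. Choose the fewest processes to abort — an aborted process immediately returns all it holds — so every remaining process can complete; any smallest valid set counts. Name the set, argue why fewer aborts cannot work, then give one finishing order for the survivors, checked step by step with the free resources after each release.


The answer: abort J9.
Key observation: aborting J9 returns (0, 1), and J4 — hopeless before — runs at step 3 with the returned capacity in the pool.
Minimality: the empty abort set fails — the state is deadlocked as it stands.
Survivors finish in the order: J1, J8, J4. Step-by-step check (pool after the aborts first):
  pool = (1, 2)
  J1 needs (1, 0) <= (1, 2) -> finishes; pool += (1, 2) = (2, 4)
  J8 needs (2, 3) <= (2, 4) -> finishes; pool += (3, 1) = (5, 5)
  J4 needs (2, 5) <= (5, 5) -> finishes; pool += (1, 1) = (6, 6)


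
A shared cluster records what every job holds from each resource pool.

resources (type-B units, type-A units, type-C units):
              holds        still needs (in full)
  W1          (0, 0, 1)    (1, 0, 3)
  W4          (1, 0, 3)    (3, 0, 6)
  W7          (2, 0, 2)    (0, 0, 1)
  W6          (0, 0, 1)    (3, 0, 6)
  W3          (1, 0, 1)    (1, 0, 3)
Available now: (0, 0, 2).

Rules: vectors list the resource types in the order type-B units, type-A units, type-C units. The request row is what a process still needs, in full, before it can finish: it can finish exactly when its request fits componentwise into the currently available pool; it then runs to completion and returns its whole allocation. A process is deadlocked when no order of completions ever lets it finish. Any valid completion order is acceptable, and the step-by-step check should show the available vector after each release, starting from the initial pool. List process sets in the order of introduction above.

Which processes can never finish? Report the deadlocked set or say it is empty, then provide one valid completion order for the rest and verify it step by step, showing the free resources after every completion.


The deadlocked set is empty.
Key observation: starting with W7, each completion frees enough for the next — no one is permanently blocked.
A valid finishing order for the others: W7, W1, W3, W4, W6. Step-by-step check:
  pool = (0, 0, 2)
  W7: need (0, 0, 1) fits (0, 0, 2); releases (2, 0, 2), pool now (2, 0, 4)
  W1: need (1, 0, 3) fits (2, 0, 4); releases (0, 0, 1), pool now (2, 0, 5)
  W3: need (1, 0, 3) fits (2, 0, 5); releases (1, 0, 1), pool now (3, 0, 6)
  W4: need (3, 0, 6) fits (3, 0, 6); releases (1, 0, 3), pool now (4, 0, 9)
  W6: need (3, 0, 6) fits (4, 0, 9); releases (0, 0, 1), pool now (4, 0, 10)


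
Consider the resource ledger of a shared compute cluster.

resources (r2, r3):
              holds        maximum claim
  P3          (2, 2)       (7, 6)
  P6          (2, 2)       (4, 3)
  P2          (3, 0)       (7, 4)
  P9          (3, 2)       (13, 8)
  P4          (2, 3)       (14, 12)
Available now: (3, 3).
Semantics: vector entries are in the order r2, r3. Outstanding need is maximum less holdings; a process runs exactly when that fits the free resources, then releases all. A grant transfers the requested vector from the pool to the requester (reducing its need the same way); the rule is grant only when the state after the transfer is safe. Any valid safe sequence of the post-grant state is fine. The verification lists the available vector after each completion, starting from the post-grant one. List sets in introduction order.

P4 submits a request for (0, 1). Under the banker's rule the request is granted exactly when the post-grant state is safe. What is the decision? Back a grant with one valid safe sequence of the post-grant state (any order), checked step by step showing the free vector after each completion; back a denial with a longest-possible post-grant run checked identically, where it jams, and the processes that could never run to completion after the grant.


GRANT — the state after the grant stays safe, e.g. via P6, P3, P2, P9, P4.
Key observation: with (3, 2) left after the transfer, P6 can run at once — the state stays safe.
Check on the post-grant state, step by step:
  pool = (3, 2)
  P6: need (2, 1) fits (3, 2); releases (2, 2), pool now (5, 4)
  P3: need (5, 4) fits (5, 4); releases (2, 2), pool now (7, 6)
  P2: need (4, 4) fits (7, 6); releases (3, 0), pool now (10, 6)
  P9: need (10, 6) fits (10, 6); releases (3, 2), pool now (13, 8)
  P4: need (12, 8) fits (13, 8); releases (2, 4), pool now (15, 12)


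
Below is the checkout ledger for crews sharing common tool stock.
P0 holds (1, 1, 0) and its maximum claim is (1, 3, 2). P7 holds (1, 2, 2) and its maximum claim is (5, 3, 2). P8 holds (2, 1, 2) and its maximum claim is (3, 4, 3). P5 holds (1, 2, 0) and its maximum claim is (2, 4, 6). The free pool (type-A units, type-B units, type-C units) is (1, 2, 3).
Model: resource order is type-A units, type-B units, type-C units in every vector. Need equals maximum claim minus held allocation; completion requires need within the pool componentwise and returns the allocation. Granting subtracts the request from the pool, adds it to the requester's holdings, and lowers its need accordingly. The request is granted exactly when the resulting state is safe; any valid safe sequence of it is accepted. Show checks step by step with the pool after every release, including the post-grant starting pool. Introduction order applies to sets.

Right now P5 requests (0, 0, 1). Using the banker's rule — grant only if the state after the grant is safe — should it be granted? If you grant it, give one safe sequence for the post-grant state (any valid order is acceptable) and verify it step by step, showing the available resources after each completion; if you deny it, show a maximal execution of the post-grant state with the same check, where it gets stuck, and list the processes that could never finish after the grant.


GRANT: granting preserves safety; a valid post-grant sequence is P0, P8, P7, P5.
Key observation: granting shrinks the pool to (1, 2, 2), yet P0 still fits and the chain goes through.
Verifying the post-grant state step by step:
  pool = (1, 2, 2)
  P0 needs (0, 2, 2) <= (1, 2, 2) -> finishes; pool += (1, 1, 0) = (2, 3, 2)
  P8 needs (1, 3, 1) <= (2, 3, 2) -> finishes; pool += (2, 1, 2) = (4, 4, 4)
  P7 needs (4, 1, 0) <= (4, 4, 4) -> finishes; pool += (1, 2, 2) = (5, 6, 6)
  P5 needs (1, 2, 5) <= (5, 6, 6) -> finishes; pool += (1, 2, 1) = (6, 8, 7)


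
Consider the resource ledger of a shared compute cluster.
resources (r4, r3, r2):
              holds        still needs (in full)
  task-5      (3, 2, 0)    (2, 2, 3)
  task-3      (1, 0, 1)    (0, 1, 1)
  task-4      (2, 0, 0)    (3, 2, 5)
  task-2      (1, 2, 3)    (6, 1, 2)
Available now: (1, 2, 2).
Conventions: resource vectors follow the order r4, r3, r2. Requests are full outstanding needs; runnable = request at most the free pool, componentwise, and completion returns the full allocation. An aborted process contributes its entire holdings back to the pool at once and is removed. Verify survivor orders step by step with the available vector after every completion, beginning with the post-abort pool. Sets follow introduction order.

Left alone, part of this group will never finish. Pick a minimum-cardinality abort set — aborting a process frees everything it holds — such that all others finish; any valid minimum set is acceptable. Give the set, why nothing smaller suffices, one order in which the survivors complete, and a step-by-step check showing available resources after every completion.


Abort task-4.
Key observation: the deadlocked task-2 becomes finishable only because task-4 released (2, 0, 0); it completes at step 3 below.
Minimality: the empty abort set fails — the state is deadlocked as it stands.
The survivors complete as task-3, task-5, task-2. Walking it through (starting from the post-abort pool):
  pool = (3, 2, 2)
  task-3: need (0, 1, 1) fits (3, 2, 2); releases (1, 0, 1), pool now (4, 2, 3)
  task-5: need (2, 2, 3) fits (4, 2, 3); releases (3, 2, 0), pool now (7, 4, 3)
  task-2: need (6, 1, 2) fits (7, 4, 3); releases (1, 2, 3), pool now (8, 6, 6)


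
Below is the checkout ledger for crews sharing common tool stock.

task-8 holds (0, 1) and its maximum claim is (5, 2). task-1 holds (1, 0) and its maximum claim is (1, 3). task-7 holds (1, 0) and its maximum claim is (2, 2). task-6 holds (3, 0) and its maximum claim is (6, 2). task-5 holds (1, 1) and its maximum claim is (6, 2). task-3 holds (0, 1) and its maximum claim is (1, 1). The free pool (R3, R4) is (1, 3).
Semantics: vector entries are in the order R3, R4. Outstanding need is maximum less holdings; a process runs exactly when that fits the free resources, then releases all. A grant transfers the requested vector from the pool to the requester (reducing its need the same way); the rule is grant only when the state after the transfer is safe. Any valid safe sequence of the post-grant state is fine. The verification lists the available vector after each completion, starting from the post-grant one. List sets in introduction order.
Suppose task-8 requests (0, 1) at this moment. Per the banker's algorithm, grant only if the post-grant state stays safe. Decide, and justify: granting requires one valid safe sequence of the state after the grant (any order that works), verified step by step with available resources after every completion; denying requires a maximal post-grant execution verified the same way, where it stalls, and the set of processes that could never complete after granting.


GRANT. The post-grant state is safe; one safe sequence: task-3, task-1, task-7, task-6, task-8, task-5.
Key observation: the grant leaves (1, 2) free — enough for task-3, whose release restarts the cascade.
Check on the post-grant state, step by step:
  pool = (1, 2)
  task-3 needs (1, 0) <= (1, 2) -> finishes; pool += (0, 1) = (1, 3)
  task-1 needs (0, 3) <= (1, 3) -> finishes; pool += (1, 0) = (2, 3)
  task-7 needs (1, 2) <= (2, 3) -> finishes; pool += (1, 0) = (3, 3)
  task-6 needs (3, 2) <= (3, 3) -> finishes; pool += (3, 0) = (6, 3)
  task-8 needs (5, 0) <= (6, 3) -> finishes; pool += (0, 2) = (6, 5)
  task-5 needs (5, 1) <= (6, 5) -> finishes; pool += (1, 1) = (7, 6)


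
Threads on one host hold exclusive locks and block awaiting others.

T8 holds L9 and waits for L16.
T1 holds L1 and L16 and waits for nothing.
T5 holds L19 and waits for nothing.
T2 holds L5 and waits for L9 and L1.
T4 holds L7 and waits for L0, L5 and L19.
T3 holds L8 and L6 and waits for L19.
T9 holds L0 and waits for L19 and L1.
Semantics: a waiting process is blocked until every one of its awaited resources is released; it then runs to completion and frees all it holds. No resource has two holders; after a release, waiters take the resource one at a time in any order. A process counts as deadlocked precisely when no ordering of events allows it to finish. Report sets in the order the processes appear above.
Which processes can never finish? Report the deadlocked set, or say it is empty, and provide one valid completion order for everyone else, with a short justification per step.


No process is deadlocked.
Key observation: the wait relation is loop-free; peeling off processes with no waits unwinds the whole state.
A valid finishing order for the others: T1, T5, T9, T3, T8, T2, T4.
Check, step by step:
  run T1 (it waits on nothing); releases L1 and L16
  run T5 (it waits on nothing); releases L19
  run T9 (all its waits — L19 and L1 — are resolved); releases L0
  run T3 (all its waits — L19 — are resolved); releases L8 and L6
  run T8 (all its waits — L16 — are resolved); releases L9
  run T2 (all its waits — L9 and L1 — are resolved); releases L5
  run T4 (all its waits — L0, L5 and L19 — are resolved); releases L7


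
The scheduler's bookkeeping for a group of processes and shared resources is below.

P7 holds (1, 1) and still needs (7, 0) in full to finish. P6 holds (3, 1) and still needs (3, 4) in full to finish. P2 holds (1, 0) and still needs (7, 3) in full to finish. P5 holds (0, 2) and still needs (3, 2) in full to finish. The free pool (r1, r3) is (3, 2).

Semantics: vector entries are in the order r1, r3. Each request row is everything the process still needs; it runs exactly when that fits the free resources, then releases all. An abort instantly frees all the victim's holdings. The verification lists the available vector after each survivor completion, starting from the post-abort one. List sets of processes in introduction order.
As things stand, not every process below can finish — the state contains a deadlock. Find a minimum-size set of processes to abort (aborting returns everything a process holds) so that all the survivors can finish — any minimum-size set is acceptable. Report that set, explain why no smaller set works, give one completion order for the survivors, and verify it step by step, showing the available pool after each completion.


Minimum abort set: P7.
Key observation: the returned (1, 1) from P7 is what brings P2 — unrunnable before, under any order — into play at step 3.
Minimality: the empty abort set fails — the state is deadlocked as it stands.
One survivor order: P5, P6, P2. Check, step by step (post-abort pool first):
  pool = (4, 3)
  P5: need (3, 2) fits (4, 3); releases (0, 2), pool now (4, 5)
  P6: need (3, 4) fits (4, 5); releases (3, 1), pool now (7, 6)
  P2: need (7, 3) fits (7, 6); releases (1, 0), pool now (8, 6)


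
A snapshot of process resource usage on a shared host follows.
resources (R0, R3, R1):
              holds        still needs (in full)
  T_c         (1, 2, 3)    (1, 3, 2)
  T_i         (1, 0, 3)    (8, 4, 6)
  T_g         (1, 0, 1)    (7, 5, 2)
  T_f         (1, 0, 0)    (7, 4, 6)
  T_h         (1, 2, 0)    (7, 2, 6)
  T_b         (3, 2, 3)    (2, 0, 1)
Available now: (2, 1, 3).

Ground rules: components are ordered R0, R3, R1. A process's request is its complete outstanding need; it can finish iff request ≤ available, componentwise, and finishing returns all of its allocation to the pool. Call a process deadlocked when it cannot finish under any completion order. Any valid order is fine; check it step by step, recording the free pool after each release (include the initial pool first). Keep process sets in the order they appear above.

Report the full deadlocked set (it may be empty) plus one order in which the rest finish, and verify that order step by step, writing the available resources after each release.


Deadlocked set: T_i, T_g, T_f and T_h.
Key observation: R0 is the bottleneck — with T_b, T_c done the pool holds (6, 5, 9), short of every remaining need.
A valid finishing order for the others: T_b, T_c. Check, step by step:
  pool = (2, 1, 3)
  T_b: need (2, 0, 1) fits (2, 1, 3); releases (3, 2, 3), pool now (5, 3, 6)
  T_c: need (1, 3, 2) fits (5, 3, 6); releases (1, 2, 3), pool now (6, 5, 9)
The stuck group stays short no matter what:
  T_i cannot run: need (8, 4, 6) vs free (6, 5, 9) (insufficient R0)
  T_g cannot run: need (7, 5, 2) vs free (6, 5, 9) (insufficient R0)
  T_f cannot run: need (7, 4, 6) vs free (6, 5, 9) (insufficient R0)
  T_h cannot run: need (7, 2, 6) vs free (6, 5, 9) (insufficient R0)


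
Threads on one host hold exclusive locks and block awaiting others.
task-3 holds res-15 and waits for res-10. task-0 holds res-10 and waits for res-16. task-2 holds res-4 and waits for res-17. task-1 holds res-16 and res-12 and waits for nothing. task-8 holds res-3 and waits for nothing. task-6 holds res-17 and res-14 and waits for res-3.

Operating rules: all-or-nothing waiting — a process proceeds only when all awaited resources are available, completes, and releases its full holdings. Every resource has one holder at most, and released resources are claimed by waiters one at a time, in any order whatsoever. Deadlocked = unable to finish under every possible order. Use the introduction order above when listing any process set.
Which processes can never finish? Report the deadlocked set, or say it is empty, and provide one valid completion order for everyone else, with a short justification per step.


Nothing here is deadlocked.
Key observation: the wait relation is loop-free; peeling off processes with no waits unwinds the whole state.
One completion order for the rest: task-1, task-8, task-6, task-0, task-2, task-3.
Walking it through:
  task-1 waits on nothing -> runs at once and releases res-16 and res-12
  task-8 waits on nothing -> runs at once and releases res-3
  task-6: everything it awaited (res-3) is free; runs, freeing res-17 and res-14
  task-0: everything it awaited (res-16) is free; runs, freeing res-10
  task-2: everything it awaited (res-17) is free; runs, freeing res-4
  task-3: everything it awaited (res-10) is free; runs, freeing res-15


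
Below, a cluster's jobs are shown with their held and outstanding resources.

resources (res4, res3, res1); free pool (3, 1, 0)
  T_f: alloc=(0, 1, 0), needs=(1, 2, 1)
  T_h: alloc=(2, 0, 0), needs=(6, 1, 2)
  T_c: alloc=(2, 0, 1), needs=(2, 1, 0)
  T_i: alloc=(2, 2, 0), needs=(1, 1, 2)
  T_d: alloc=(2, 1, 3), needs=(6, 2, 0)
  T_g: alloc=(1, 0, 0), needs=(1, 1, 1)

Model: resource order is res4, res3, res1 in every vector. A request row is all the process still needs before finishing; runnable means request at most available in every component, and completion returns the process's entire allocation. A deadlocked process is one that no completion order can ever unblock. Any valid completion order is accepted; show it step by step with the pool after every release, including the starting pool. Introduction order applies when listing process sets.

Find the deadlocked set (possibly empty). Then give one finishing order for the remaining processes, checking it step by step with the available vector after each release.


Deadlocked: T_f, T_h, T_i and T_d.
Key observation: after T_c, T_g the pool peaks at (6, 1, 1), and each blocked process is short somewhere: T_f on res3; T_h on res1; T_i on res1; T_d on res3.
A valid finishing order for the others: T_c, T_g. Verifying each step:
  pool = (3, 1, 0)
  run T_c (needs (2, 1, 0), free (3, 1, 0)); after release of (2, 0, 1) the pool is (5, 1, 1)
  run T_g (needs (1, 1, 1), free (5, 1, 1)); after release of (1, 0, 0) the pool is (6, 1, 1)
The blocked processes can never fit:
  blocked: T_f wants (1, 2, 1), pool (6, 1, 1) — not enough res3
  blocked: T_h wants (6, 1, 2), pool (6, 1, 1) — not enough res1
  blocked: T_i wants (1, 1, 2), pool (6, 1, 1) — not enough res1
  blocked: T_d wants (6, 2, 0), pool (6, 1, 1) — not enough res3


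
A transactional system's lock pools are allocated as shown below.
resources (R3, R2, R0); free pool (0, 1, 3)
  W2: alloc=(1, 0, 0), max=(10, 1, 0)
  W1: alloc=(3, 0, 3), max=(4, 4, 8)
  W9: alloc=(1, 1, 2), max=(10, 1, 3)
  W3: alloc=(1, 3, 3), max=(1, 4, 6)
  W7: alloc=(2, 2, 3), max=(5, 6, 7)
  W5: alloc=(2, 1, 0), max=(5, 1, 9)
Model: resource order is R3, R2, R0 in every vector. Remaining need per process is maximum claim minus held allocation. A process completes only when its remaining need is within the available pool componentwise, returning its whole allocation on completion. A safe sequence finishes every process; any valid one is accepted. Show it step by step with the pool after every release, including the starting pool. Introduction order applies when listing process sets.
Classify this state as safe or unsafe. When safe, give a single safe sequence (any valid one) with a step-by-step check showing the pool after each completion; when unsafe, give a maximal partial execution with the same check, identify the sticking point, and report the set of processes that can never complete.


UNSAFE — no complete ordering exists.
Key observation: W3, W1, W5, W7 can finish, but then (8, 7, 12) is all there is, and the blocked group's R3 demands exceed it.
A maximal execution: W3, W1, W5, W7 — then nothing else fits. Verifying each step:
  pool = (0, 1, 3)
  W3 needs (0, 1, 3) <= (0, 1, 3) -> finishes; pool += (1, 3, 3) = (1, 4, 6)
  W1 needs (1, 4, 5) <= (1, 4, 6) -> finishes; pool += (3, 0, 3) = (4, 4, 9)
  W5 needs (3, 0, 9) <= (4, 4, 9) -> finishes; pool += (2, 1, 0) = (6, 5, 9)
  W7 needs (3, 4, 4) <= (6, 5, 9) -> finishes; pool += (2, 2, 3) = (8, 7, 12)
  W2 still needs (9, 1, 0) but only (8, 7, 12) is free — short on R3
  W9 still needs (9, 0, 1) but only (8, 7, 12) is free — short on R3
Never able to finish: W2 and W9.


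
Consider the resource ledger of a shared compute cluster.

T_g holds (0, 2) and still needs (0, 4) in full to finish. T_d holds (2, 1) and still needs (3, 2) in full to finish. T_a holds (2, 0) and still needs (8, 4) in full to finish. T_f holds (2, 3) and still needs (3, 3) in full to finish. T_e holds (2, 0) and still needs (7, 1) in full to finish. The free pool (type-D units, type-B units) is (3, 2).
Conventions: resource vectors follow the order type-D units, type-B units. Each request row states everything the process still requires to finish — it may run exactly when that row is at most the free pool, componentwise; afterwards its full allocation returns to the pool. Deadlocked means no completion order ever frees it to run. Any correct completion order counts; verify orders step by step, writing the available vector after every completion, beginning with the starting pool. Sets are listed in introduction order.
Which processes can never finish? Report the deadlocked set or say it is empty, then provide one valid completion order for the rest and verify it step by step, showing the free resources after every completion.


The deadlocked set is empty.
Key observation: no deadlock: T_d fits now, and the freed resources carry the rest through.
One completion order for the rest: T_d, T_f, T_e, T_a, T_g. Check, step by step:
  pool = (3, 2)
  T_d: need (3, 2) fits (3, 2); releases (2, 1), pool now (5, 3)
  T_f: need (3, 3) fits (5, 3); releases (2, 3), pool now (7, 6)
  T_e: need (7, 1) fits (7, 6); releases (2, 0), pool now (9, 6)
  T_a: need (8, 4) fits (9, 6); releases (2, 0), pool now (11, 6)
  T_g: need (0, 4) fits (11, 6); releases (0, 2), pool now (11, 8)


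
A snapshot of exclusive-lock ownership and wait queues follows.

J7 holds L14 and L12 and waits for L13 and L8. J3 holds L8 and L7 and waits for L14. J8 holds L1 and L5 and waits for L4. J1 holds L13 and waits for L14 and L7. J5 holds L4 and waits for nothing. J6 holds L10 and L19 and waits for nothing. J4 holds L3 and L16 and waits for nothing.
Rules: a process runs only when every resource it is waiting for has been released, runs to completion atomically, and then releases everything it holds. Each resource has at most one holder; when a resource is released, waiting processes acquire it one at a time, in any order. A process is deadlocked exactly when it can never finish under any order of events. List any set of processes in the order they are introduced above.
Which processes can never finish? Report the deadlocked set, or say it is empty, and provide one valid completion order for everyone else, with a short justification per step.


The deadlocked set is J7, J3 and J1.
Key observation: the wait chain closes on itself along J7 -> J3 -> J7; J1 is caught in further circular waits.
One completion order for the rest: J5, J8, J4, J6.
Walking it through:
  run J5 (it waits on nothing); releases L4
  J8 waits on L4 — all released -> runs and releases L1 and L5
  run J4 (it waits on nothing); releases L3 and L16
  run J6 (it waits on nothing); releases L10 and L19


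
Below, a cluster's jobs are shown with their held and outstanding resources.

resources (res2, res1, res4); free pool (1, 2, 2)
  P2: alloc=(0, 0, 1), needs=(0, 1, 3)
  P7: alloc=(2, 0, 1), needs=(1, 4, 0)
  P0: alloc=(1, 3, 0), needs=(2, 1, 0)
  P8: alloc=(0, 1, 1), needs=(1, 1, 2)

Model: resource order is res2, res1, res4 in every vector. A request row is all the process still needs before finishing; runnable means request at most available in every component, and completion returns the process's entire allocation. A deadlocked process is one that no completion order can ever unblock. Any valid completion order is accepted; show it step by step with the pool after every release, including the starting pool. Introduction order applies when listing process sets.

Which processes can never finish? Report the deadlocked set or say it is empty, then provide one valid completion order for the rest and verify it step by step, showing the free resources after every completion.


Deadlocked set: P7 and P0.
Key observation: after P8, P2 the pool peaks at (1, 3, 4), and each blocked process is short somewhere: P7 on res1; P0 on res2.
A valid finishing order for the others: P8, P2. Check, step by step:
  pool = (1, 2, 2)
  run P8 (needs (1, 1, 2), free (1, 2, 2)); after release of (0, 1, 1) the pool is (1, 3, 3)
  run P2 (needs (0, 1, 3), free (1, 3, 3)); after release of (0, 0, 1) the pool is (1, 3, 4)
The stuck group stays short no matter what:
  P7 cannot run: need (1, 4, 0) vs free (1, 3, 4) (insufficient res1)
  P0 cannot run: need (2, 1, 0) vs free (1, 3, 4) (insufficient res2)


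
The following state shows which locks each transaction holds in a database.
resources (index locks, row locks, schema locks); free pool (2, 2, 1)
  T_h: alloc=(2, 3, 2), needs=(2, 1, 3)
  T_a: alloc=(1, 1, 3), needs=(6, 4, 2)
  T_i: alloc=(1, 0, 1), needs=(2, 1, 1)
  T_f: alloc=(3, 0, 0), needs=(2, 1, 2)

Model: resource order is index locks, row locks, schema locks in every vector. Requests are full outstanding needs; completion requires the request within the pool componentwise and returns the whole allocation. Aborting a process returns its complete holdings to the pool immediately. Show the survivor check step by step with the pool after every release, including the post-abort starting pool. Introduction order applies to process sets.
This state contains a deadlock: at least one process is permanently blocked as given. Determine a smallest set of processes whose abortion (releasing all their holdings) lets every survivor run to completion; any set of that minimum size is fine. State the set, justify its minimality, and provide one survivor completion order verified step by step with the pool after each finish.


The answer: abort T_a.
Key observation: T_h had no path to completion before; after the abort of T_a ((1, 1, 3) returned), step 3 is where it fits.
No smaller set exists: with zero aborts the deadlock remains.
Survivors finish in the order: T_f, T_i, T_h. Walking it through (pool after the aborts first):
  pool = (3, 3, 4)
  T_f: need (2, 1, 2) fits (3, 3, 4); releases (3, 0, 0), pool now (6, 3, 4)
  T_i: need (2, 1, 1) fits (6, 3, 4); releases (1, 0, 1), pool now (7, 3, 5)
  T_h: need (2, 1, 3) fits (7, 3, 5); releases (2, 3, 2), pool now (9, 6, 7)


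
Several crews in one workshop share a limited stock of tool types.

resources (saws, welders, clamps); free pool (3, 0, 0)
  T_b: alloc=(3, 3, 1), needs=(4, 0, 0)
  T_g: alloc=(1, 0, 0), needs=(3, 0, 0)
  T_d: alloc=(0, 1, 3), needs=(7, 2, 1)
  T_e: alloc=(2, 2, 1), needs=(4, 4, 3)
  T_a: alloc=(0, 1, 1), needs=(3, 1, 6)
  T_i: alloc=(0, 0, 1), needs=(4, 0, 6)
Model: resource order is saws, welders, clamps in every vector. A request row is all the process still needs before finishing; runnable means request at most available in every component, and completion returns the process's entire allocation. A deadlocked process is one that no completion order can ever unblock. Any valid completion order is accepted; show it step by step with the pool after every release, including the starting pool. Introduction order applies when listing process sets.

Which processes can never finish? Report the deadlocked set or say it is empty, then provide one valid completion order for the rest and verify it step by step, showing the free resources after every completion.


Deadlocked set: T_a and T_i.
Key observation: clamps is the bottleneck — with T_g, T_b, T_d, T_e done the pool holds (9, 6, 5), short of every remaining need.
A valid finishing order for the others: T_g, T_b, T_d, T_e. Check, step by step:
  pool = (3, 0, 0)
  T_g needs (3, 0, 0) <= (3, 0, 0) -> finishes; pool += (1, 0, 0) = (4, 0, 0)
  T_b needs (4, 0, 0) <= (4, 0, 0) -> finishes; pool += (3, 3, 1) = (7, 3, 1)
  T_d needs (7, 2, 1) <= (7, 3, 1) -> finishes; pool += (0, 1, 3) = (7, 4, 4)
  T_e needs (4, 4, 3) <= (7, 4, 4) -> finishes; pool += (2, 2, 1) = (9, 6, 5)
None of the blocked processes ever fits:
  blocked: T_a wants (3, 1, 6), pool (9, 6, 5) — not enough clamps
  blocked: T_i wants (4, 0, 6), pool (9, 6, 5) — not enough clamps


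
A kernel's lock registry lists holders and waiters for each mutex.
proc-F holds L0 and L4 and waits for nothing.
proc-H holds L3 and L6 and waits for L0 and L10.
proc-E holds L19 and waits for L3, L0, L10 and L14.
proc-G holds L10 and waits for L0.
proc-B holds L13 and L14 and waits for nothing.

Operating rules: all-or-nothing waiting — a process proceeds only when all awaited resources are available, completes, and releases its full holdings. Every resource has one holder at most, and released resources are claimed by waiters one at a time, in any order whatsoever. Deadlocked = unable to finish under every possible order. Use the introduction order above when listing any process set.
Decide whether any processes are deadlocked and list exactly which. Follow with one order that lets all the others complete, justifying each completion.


The deadlocked set is empty.
Key observation: there is no circular wait here — follow any chain and it reaches a process that is free to run now.
The rest can finish in the order proc-F, proc-B, proc-G, proc-H, proc-E.
Verifying each step:
  proc-F waits on nothing -> runs at once and releases L0 and L4
  proc-B waits on nothing -> runs at once and releases L13 and L14
  run proc-G (all its waits — L0 — are resolved); releases L10
  run proc-H (all its waits — L0 and L10 — are resolved); releases L3 and L6
  run proc-E (all its waits — L3, L0, L10 and L14 — are resolved); releases L19


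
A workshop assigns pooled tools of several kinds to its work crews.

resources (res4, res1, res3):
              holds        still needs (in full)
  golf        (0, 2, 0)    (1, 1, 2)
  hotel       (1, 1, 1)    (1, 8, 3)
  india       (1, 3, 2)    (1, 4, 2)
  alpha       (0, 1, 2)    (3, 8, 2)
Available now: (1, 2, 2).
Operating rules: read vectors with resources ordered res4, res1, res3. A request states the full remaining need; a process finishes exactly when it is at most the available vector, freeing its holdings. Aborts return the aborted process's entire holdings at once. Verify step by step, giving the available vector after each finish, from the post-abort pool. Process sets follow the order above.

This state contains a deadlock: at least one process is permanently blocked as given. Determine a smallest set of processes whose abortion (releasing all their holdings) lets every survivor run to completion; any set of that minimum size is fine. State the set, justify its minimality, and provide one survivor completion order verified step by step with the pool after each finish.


Abort alpha.
Key observation: the deadlocked hotel becomes finishable only because alpha released (0, 1, 2); it completes at step 3 below.
Minimality: the empty abort set fails — the state is deadlocked as it stands.
Survivors finish in the order: golf, india, hotel. Check, step by step (pool after the aborts first):
  pool = (1, 3, 4)
  run golf (needs (1, 1, 2), free (1, 3, 4)); after release of (0, 2, 0) the pool is (1, 5, 4)
  run india (needs (1, 4, 2), free (1, 5, 4)); after release of (1, 3, 2) the pool is (2, 8, 6)
  run hotel (needs (1, 8, 3), free (2, 8, 6)); after release of (1, 1, 1) the pool is (3, 9, 7)


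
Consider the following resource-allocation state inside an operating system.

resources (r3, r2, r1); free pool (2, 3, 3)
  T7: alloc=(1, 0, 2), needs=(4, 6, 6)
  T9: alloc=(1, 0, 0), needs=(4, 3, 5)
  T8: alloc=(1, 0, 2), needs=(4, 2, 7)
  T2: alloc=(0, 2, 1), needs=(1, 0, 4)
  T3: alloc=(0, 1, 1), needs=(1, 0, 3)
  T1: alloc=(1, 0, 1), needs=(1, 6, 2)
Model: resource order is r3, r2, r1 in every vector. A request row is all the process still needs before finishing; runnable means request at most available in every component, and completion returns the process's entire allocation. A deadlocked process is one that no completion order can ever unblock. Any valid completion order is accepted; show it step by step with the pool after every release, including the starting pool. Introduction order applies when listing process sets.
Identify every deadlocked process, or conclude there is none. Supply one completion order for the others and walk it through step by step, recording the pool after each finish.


Deadlocked set: T7, T9 and T8.
Key observation: once T3, T2, T1 finish, the pool peaks at (3, 6, 6) — and every remaining process still needs more r3 than that.
The rest can finish in the order T3, T2, T1. Step-by-step check:
  pool = (2, 3, 3)
  run T3 (needs (1, 0, 3), free (2, 3, 3)); after release of (0, 1, 1) the pool is (2, 4, 4)
  run T2 (needs (1, 0, 4), free (2, 4, 4)); after release of (0, 2, 1) the pool is (2, 6, 5)
  run T1 (needs (1, 6, 2), free (2, 6, 5)); after release of (1, 0, 1) the pool is (3, 6, 6)
None of the blocked processes ever fits:
  blocked: T7 wants (4, 6, 6), pool (3, 6, 6) — not enough r3
  blocked: T9 wants (4, 3, 5), pool (3, 6, 6) — not enough r3
  blocked: T8 wants (4, 2, 7), pool (3, 6, 6) — not enough r3 and r1


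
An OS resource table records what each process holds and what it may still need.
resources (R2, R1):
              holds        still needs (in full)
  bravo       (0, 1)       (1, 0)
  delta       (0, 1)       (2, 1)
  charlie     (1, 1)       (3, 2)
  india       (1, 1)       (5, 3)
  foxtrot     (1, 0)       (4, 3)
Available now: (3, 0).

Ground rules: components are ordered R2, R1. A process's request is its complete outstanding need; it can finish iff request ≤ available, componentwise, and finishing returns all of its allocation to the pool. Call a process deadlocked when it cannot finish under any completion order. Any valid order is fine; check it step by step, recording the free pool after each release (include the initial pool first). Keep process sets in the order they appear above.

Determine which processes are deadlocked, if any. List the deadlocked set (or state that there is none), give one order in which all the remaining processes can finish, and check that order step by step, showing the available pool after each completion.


No process is deadlocked.
Key observation: bravo leads a chain of completions in which each release enables another process.
A valid finishing order for the others: bravo, delta, charlie, foxtrot, india. Check, step by step:
  pool = (3, 0)
  run bravo (needs (1, 0), free (3, 0)); after release of (0, 1) the pool is (3, 1)
  run delta (needs (2, 1), free (3, 1)); after release of (0, 1) the pool is (3, 2)
  run charlie (needs (3, 2), free (3, 2)); after release of (1, 1) the pool is (4, 3)
  run foxtrot (needs (4, 3), free (4, 3)); after release of (1, 0) the pool is (5, 3)
  run india (needs (5, 3), free (5, 3)); after release of (1, 1) the pool is (6, 4)


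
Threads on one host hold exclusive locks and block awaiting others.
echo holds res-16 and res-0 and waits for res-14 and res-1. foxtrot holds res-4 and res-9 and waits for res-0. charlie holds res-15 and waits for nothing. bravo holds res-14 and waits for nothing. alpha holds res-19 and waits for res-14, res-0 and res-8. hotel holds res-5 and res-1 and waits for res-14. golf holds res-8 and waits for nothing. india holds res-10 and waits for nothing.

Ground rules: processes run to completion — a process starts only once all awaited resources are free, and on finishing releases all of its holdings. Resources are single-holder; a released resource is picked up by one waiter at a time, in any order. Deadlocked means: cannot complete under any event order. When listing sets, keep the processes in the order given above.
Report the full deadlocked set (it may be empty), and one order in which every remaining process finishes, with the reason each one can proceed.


Nothing here is deadlocked.
Key observation: no waiting chain loops back on itself — every chain ends at a process that waits on nothing, so everyone eventually runs.
One completion order for the rest: india, bravo, hotel, echo, golf, alpha, foxtrot, charlie.
Verifying each step:
  india waits on nothing -> runs at once and releases res-10
  bravo waits on nothing -> runs at once and releases res-14
  hotel: everything it awaited (res-14) is free; runs, freeing res-5 and res-1
  echo: everything it awaited (res-14 and res-1) is free; runs, freeing res-16 and res-0
  golf waits on nothing -> runs at once and releases res-8
  alpha: everything it awaited (res-14, res-0 and res-8) is free; runs, freeing res-19
  foxtrot: everything it awaited (res-0) is free; runs, freeing res-4 and res-9
  charlie waits on nothing -> runs at once and releases res-15


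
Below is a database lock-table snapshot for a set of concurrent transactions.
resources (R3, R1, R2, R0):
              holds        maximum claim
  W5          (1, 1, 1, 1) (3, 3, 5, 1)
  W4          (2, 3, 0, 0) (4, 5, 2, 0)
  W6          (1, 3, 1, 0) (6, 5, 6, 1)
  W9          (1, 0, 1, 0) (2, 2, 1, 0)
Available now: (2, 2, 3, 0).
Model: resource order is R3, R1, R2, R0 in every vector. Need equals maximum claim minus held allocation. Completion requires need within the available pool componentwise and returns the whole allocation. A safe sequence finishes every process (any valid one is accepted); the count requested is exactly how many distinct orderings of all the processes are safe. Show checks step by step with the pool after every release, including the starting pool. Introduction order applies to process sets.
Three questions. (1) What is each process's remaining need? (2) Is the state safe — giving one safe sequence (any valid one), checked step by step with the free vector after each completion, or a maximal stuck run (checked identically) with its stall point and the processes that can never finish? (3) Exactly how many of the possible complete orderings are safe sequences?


(1) Outstanding need per process (order R3, R1, R2, R0):
  W5: (2, 2, 4, 0)
  W4: (2, 2, 2, 0)
  W6: (5, 2, 5, 1)
  W9: (1, 2, 0, 0)
(2) SAFE — a valid safe sequence is W4, W9, W5, W6.
Key observation: W4 is the earliest step where a requested resource binds exactly: need (2, 2, 2, 0), pool (2, 2, 3, 0) at its turn.
Step-by-step check:
  pool = (2, 2, 3, 0)
  W4: need (2, 2, 2, 0) fits (2, 2, 3, 0); releases (2, 3, 0, 0), pool now (4, 5, 3, 0)
  W9: need (1, 2, 0, 0) fits (4, 5, 3, 0); releases (1, 0, 1, 0), pool now (5, 5, 4, 0)
  W5: need (2, 2, 4, 0) fits (5, 5, 4, 0); releases (1, 1, 1, 1), pool now (6, 6, 5, 1)
  W6: need (5, 2, 5, 1) fits (6, 6, 5, 1); releases (1, 3, 1, 0), pool now (7, 9, 6, 1)
(3) Precisely 3 of the possible complete orderings are safe sequences.


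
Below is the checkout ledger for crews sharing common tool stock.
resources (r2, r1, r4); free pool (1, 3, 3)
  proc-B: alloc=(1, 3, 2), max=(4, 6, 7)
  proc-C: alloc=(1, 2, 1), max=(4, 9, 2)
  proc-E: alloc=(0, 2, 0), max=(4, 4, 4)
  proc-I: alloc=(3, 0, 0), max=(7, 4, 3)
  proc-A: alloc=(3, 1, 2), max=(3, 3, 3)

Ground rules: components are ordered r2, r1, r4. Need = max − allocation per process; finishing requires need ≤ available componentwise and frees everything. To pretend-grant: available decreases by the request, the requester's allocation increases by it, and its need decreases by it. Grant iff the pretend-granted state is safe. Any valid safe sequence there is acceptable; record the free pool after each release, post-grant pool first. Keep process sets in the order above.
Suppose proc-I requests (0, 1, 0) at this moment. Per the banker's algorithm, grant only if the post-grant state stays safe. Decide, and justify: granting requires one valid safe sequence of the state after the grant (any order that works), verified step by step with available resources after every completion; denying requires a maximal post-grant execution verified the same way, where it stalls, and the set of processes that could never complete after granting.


GRANT — the state after the grant stays safe, e.g. via proc-A, proc-I, proc-B, proc-C, proc-E.
Key observation: the grant leaves (1, 2, 3) free — enough for proc-A, whose release restarts the cascade.
Check on the post-grant state, step by step:
  pool = (1, 2, 3)
  run proc-A (needs (0, 2, 1), free (1, 2, 3)); after release of (3, 1, 2) the pool is (4, 3, 5)
  run proc-I (needs (4, 3, 3), free (4, 3, 5)); after release of (3, 1, 0) the pool is (7, 4, 5)
  run proc-B (needs (3, 3, 5), free (7, 4, 5)); after release of (1, 3, 2) the pool is (8, 7, 7)
  run proc-C (needs (3, 7, 1), free (8, 7, 7)); after release of (1, 2, 1) the pool is (9, 9, 8)
  run proc-E (needs (4, 2, 4), free (9, 9, 8)); after release of (0, 2, 0) the pool is (9, 11, 8)
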